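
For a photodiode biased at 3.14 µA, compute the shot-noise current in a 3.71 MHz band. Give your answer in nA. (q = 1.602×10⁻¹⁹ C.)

I_n = √(2qI·B)
2qI·B = 2 × 1.602×10⁻¹⁹ × 3.14×10⁻⁶ × 3.71×10⁶ = 3.73×10⁻¹⁸ A²
I_n = √(3.73×10⁻¹⁸) = 1.93×10⁻⁹ A = 1.93 nA

1.93 nA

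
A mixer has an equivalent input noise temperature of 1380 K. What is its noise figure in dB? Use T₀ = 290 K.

7.60 dB

F = 1 + T_e/T₀ = 1 + 1380/290 = 5.75862
NF = 10 log₁₀(5.75862) = 7.60 dB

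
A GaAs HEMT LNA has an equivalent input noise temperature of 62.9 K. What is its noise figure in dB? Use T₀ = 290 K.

0.853 dB

F = 1 + T_e/T₀ = 1 + 62.9/290 = 1.2169
NF = 10 log₁₀(1.2169) = 0.853 dB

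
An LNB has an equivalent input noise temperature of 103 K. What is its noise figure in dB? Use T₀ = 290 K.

F = 1 + T_e/T₀ = 1 + 103/290 = 1.35517
NF = 10 log₁₀(1.35517) = 1.32 dB

1.32 dB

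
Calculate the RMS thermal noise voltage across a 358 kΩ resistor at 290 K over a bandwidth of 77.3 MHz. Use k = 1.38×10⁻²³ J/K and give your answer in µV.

666 µV

V_n = √(4kTRB)
4kTRB = 4 × 1.38×10⁻²³ × 290 × 3.58×10⁵ × 7.73×10⁷ = 4.43×10⁻⁷ V²
V_n = √(4.43×10⁻⁷) = 6.66×10⁻⁴ V = 666 µV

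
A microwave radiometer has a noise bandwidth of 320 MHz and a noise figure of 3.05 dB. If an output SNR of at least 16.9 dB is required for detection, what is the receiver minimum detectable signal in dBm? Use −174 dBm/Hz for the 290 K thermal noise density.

Sensitivity = −174 + 10 log₁₀(B) + NF + SNR_min
= −174 + 85.05 + 3.05 + 16.9
= −69.00 dBm → −69.0 dBm

−69.0 dBm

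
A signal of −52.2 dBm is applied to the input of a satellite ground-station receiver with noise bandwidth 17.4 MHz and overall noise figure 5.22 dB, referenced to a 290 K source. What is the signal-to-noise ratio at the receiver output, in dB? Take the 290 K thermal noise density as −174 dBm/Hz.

44.2 dB

Noise floor: N = −174 + 10 log₁₀(B) + NF
10 log₁₀(1.74×10⁷) = 72.41 dB
N = −174 + 72.41 + 5.22 = −96.37 dBm
SNR = P_sig − N = −52.2 − (−96.37) = 44.17 dB → 44.2 dB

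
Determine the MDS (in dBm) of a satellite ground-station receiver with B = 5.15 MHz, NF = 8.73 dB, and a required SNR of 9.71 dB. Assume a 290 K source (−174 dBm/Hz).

−88.4 dBm

Sensitivity = −174 + 10 log₁₀(B) + NF + SNR_min
= −174 + 67.12 + 8.73 + 9.71
= −88.44 dBm → −88.4 dBm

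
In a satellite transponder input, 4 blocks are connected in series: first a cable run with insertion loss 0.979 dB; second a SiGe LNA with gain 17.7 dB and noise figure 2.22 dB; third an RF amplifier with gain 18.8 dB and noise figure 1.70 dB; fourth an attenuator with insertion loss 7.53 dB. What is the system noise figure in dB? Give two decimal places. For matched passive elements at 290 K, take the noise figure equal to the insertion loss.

Convert to linear (a loss of L dB is a gain of −L dB): F_i = 10^(NF_i/10), G_i = 10^(G_i,dB/10)
  Stage 1: F_1 = 10^(0.979/10) = 1.253, G_1 = 10^(−0.979/10) = 0.7982
  Stage 2: F_2 = 10^(2.22/10) = 1.667, G_2 = 10^(17.7/10) = 58.88
  Stage 3: F_3 = 10^(1.70/10) = 1.479, G_3 = 10^(18.8/10) = 75.86
  Stage 4: F_4 = 10^(7.53/10) = 5.662, G_4 = 10^(−7.53/10) = 0.1766
Friis cascade:
  F = 1.253 + (1.667 − 1)/0.7982 + (1.479 − 1)/47.00 + (5.662 − 1)/3565 = 2.100
NF = 10 log₁₀(2.100) = 3.22 dB

3.22 dB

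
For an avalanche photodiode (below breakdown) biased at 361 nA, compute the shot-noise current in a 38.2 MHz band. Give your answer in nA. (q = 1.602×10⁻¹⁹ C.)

2.10 nA

I_n = √(2qI·B)
2qI·B = 2 × 1.602×10⁻¹⁹ × 3.61×10⁻⁷ × 3.82×10⁷ = 4.42×10⁻¹⁸ A²
I_n = √(4.42×10⁻¹⁸) = 2.10×10⁻⁹ A = 2.10 nA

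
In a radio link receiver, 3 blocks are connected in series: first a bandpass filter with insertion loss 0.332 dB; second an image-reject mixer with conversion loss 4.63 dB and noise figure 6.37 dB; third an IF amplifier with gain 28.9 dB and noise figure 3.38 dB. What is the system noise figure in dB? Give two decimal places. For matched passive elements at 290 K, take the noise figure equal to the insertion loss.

9.23 dB

Convert to linear (a loss of L dB is a gain of −L dB): F_i = 10^(NF_i/10), G_i = 10^(G_i,dB/10)
  Stage 1: F_1 = 10^(0.332/10) = 1.079, G_1 = 10^(−0.332/10) = 0.9264
  Stage 2: F_2 = 10^(6.37/10) = 4.335, G_2 = 10^(−4.63/10) = 0.3443
  Stage 3: F_3 = 10^(3.38/10) = 2.178, G_3 = 10^(28.9/10) = 776.2
Friis cascade:
  F = 1.079 + (4.335 − 1)/0.9264 + (2.178 − 1)/0.3190 = 8.371
NF = 10 log₁₀(8.371) = 9.23 dB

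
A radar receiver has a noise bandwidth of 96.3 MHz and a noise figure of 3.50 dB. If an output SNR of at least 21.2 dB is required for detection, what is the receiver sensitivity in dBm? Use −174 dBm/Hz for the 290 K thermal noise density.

−69.5 dBm

Sensitivity = −174 + 10 log₁₀(B) + NF + SNR_min
= −174 + 79.84 + 3.50 + 21.2
= −69.46 dBm → −69.5 dBm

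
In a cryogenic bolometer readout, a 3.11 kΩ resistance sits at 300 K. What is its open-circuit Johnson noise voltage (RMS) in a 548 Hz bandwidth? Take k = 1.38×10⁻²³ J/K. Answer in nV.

168 nV

V_n = √(4kTRB)
4kTRB = 4 × 1.38×10⁻²³ × 300 × 3.11×10³ × 5.48×10² = 2.82×10⁻¹⁴ V²
V_n = √(2.82×10⁻¹⁴) = 1.68×10⁻⁷ V = 168 nV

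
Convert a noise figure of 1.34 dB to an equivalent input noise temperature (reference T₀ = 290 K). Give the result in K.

105 K

F = 10^(1.34/10) = 1.36144
T_e = (F − 1)·T₀ = (1.36144 − 1) × 290 = 105 K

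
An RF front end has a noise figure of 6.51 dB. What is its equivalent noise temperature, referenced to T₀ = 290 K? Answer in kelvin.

F = 10^(6.51/10) = 4.47713
T_e = (F − 1)·T₀ = (4.47713 − 1) × 290 = 1008 K

1008 K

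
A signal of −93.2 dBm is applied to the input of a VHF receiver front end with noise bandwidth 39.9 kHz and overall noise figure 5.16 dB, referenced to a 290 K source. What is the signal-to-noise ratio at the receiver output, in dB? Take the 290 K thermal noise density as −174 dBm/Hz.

Noise floor: N = −174 + 10 log₁₀(B) + NF
10 log₁₀(3.99×10⁴) = 46.01 dB
N = −174 + 46.01 + 5.16 = −122.83 dBm
SNR = P_sig − N = −93.2 − (−122.83) = 29.63 dB → 29.6 dB

29.6 dB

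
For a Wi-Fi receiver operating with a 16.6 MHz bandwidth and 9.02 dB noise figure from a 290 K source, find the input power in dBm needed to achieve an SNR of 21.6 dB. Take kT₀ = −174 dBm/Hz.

−71.2 dBm

Sensitivity = −174 + 10 log₁₀(B) + NF + SNR_min
= −174 + 72.2 + 9.02 + 21.6
= −71.18 dBm → −71.2 dBm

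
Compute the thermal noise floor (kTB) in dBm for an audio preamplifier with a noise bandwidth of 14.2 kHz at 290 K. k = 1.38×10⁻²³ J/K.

−132.5 dBm

P_n = kTB = 1.38×10⁻²³ × 290 × 1.42×10⁴ = 5.68×10⁻¹⁷ W
In dBm: 10 log₁₀(5.68×10⁻¹⁷ / 10⁻³) = −132.5 dBm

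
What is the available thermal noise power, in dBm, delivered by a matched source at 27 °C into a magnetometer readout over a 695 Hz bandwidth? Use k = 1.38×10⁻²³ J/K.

T = 27 °C + 273.15 = 300.15 K
P_n = kTB = 1.38×10⁻²³ × 300.15 × 6.95×10² = 2.88×10⁻¹⁸ W
In dBm: 10 log₁₀(2.88×10⁻¹⁸ / 10⁻³) = −145.4 dBm

−145.4 dBm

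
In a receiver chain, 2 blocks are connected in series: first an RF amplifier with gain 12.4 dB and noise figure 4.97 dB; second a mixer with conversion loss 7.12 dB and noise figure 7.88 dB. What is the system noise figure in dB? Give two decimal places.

Convert to linear (a loss of L dB is a gain of −L dB): F_i = 10^(NF_i/10), G_i = 10^(G_i,dB/10)
  Stage 1: F_1 = 10^(4.97/10) = 3.141, G_1 = 10^(12.4/10) = 17.38
  Stage 2: F_2 = 10^(7.88/10) = 6.138, G_2 = 10^(−7.12/10) = 0.1941
Friis cascade:
  F = 3.141 + (6.138 − 1)/17.38 = 3.436
NF = 10 log₁₀(3.436) = 5.36 dB

5.36 dB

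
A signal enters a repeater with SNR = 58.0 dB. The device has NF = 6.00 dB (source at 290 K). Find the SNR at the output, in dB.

52.00 dB

By definition F = SNR_in/SNR_out, so in dB: SNR_out = SNR_in − NF
SNR_out = 58.0 − 6.00 = 52.00 dB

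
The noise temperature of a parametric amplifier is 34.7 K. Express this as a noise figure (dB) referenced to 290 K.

0.491 dB

F = 1 + T_e/T₀ = 1 + 34.7/290 = 1.11966
NF = 10 log₁₀(1.11966) = 0.491 dB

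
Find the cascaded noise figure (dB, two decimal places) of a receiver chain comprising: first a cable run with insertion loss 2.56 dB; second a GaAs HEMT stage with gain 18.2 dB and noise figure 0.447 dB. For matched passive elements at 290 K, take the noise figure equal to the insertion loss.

3.01 dB

Convert to linear (a loss of L dB is a gain of −L dB): F_i = 10^(NF_i/10), G_i = 10^(G_i,dB/10)
  Stage 1: F_1 = 10^(2.56/10) = 1.803, G_1 = 10^(−2.56/10) = 0.5546
  Stage 2: F_2 = 10^(0.447/10) = 1.108, G_2 = 10^(18.2/10) = 66.07
Friis cascade:
  F = 1.803 + (1.108 − 1)/0.5546 = 1.998
NF = 10 log₁₀(1.998) = 3.01 dB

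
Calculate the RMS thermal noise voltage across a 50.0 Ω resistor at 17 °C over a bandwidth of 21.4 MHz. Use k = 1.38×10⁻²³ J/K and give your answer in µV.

4.14 µV

T = 17 °C + 273.15 = 290.15 K
V_n = √(4kTRB)
4kTRB = 4 × 1.38×10⁻²³ × 290.15 × 5.00×10¹ × 2.14×10⁷ = 1.71×10⁻¹¹ V²
V_n = √(1.71×10⁻¹¹) = 4.14×10⁻⁶ V = 4.14 µV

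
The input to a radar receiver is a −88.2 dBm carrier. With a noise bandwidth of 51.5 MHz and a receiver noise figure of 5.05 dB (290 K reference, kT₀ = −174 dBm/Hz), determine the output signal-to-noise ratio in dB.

Noise floor: N = −174 + 10 log₁₀(B) + NF
10 log₁₀(5.15×10⁷) = 77.12 dB
N = −174 + 77.12 + 5.05 = −91.83 dBm
SNR = P_sig − N = −88.2 − (−91.83) = 3.63 dB → 3.6 dB

3.6 dB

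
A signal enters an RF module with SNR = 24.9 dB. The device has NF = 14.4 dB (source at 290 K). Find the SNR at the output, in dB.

By definition F = SNR_in/SNR_out, so in dB: SNR_out = SNR_in − NF
SNR_out = 24.9 − 14.4 = 10.5 dB

10.5 dB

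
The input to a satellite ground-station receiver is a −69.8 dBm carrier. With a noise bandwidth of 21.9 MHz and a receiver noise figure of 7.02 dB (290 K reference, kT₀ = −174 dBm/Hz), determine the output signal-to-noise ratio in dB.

23.8 dB

Noise floor: N = −174 + 10 log₁₀(B) + NF
10 log₁₀(2.19×10⁷) = 73.4 dB
N = −174 + 73.4 + 7.02 = −93.58 dBm
SNR = P_sig − N = −69.8 − (−93.58) = 23.78 dB → 23.8 dB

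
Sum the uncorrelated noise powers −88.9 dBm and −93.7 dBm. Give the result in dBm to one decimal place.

−87.7 dBm

Convert to linear, add, convert back:
P₁ = 1.29×10⁻¹² W, P₂ = 4.27×10⁻¹³ W
P_tot = 1.71×10⁻¹² W → 10 log₁₀(P_tot / 10⁻³) = −87.7 dBm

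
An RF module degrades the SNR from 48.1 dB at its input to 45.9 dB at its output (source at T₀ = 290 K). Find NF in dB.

2.2 dB

NF (dB) = SNR_in(dB) − SNR_out(dB) when the source is at T₀
NF = 48.1 − 45.9 = 2.2 dB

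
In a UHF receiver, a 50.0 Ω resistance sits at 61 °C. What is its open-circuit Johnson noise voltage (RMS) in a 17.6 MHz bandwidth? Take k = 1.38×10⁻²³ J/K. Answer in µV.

4.03 µV

T = 61 °C + 273.15 = 334.15 K
V_n = √(4kTRB)
4kTRB = 4 × 1.38×10⁻²³ × 334.15 × 5.00×10¹ × 1.76×10⁷ = 1.62×10⁻¹¹ V²
V_n = √(1.62×10⁻¹¹) = 4.03×10⁻⁶ V = 4.03 µV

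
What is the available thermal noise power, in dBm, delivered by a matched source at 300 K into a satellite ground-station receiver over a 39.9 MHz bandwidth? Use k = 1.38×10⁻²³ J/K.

P_n = kTB = 1.38×10⁻²³ × 300 × 3.99×10⁷ = 1.65×10⁻¹³ W
In dBm: 10 log₁₀(1.65×10⁻¹³ / 10⁻³) = −97.8 dBm

−97.8 dBm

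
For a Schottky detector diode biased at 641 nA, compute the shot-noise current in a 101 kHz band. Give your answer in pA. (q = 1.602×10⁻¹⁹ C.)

144 pA

I_n = √(2qI·B)
2qI·B = 2 × 1.602×10⁻¹⁹ × 6.41×10⁻⁷ × 1.01×10⁵ = 2.07×10⁻²⁰ A²
I_n = √(2.07×10⁻²⁰) = 1.44×10⁻¹⁰ A = 144 pA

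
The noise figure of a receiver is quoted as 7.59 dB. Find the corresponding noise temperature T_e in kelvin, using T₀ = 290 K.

1375 K

F = 10^(7.59/10) = 5.74116
T_e = (F − 1)·T₀ = (5.74116 − 1) × 290 = 1375 K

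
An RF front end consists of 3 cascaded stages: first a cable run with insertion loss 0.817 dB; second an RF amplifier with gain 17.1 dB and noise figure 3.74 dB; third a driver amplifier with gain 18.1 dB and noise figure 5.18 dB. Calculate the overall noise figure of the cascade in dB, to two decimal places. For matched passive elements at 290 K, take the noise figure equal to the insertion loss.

Convert to linear (a loss of L dB is a gain of −L dB): F_i = 10^(NF_i/10), G_i = 10^(G_i,dB/10)
  Stage 1: F_1 = 10^(0.817/10) = 1.207, G_1 = 10^(−0.817/10) = 0.8285
  Stage 2: F_2 = 10^(3.74/10) = 2.366, G_2 = 10^(17.1/10) = 51.29
  Stage 3: F_3 = 10^(5.18/10) = 3.296, G_3 = 10^(18.1/10) = 64.57
Friis cascade:
  F = 1.207 + (2.366 − 1)/0.8285 + (3.296 − 1)/42.49 = 2.910
NF = 10 log₁₀(2.910) = 4.64 dB

4.64 dB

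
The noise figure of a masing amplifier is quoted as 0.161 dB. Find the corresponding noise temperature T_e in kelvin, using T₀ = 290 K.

11.0 K

F = 10^(0.161/10) = 1.03777
T_e = (F − 1)·T₀ = (1.03777 − 1) × 290 = 11.0 K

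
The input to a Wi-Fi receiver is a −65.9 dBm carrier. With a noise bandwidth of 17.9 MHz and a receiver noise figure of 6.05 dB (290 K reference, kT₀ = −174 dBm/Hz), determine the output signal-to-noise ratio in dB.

Noise floor: N = −174 + 10 log₁₀(B) + NF
10 log₁₀(1.79×10⁷) = 72.53 dB
N = −174 + 72.53 + 6.05 = −95.42 dBm
SNR = P_sig − N = −65.9 − (−95.42) = 29.52 dB → 29.5 dB

29.5 dB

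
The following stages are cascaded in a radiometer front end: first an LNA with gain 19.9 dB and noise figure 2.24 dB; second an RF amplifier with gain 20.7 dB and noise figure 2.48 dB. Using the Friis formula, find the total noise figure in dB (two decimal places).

2.26 dB

Convert to linear (a loss of L dB is a gain of −L dB): F_i = 10^(NF_i/10), G_i = 10^(G_i,dB/10)
  Stage 1: F_1 = 10^(2.24/10) = 1.675, G_1 = 10^(19.9/10) = 97.72
  Stage 2: F_2 = 10^(2.48/10) = 1.770, G_2 = 10^(20.7/10) = 117.5
Friis cascade:
  F = 1.675 + (1.770 − 1)/97.72 = 1.683
NF = 10 log₁₀(1.683) = 2.26 dB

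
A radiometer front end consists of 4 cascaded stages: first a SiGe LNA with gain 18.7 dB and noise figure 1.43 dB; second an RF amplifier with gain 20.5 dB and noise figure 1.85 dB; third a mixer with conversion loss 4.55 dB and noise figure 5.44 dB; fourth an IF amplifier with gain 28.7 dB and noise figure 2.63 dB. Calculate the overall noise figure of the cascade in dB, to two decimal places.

1.45 dB

Convert to linear (a loss of L dB is a gain of −L dB): F_i = 10^(NF_i/10), G_i = 10^(G_i,dB/10)
  Stage 1: F_1 = 10^(1.43/10) = 1.390, G_1 = 10^(18.7/10) = 74.13
  Stage 2: F_2 = 10^(1.85/10) = 1.531, G_2 = 10^(20.5/10) = 112.2
  Stage 3: F_3 = 10^(5.44/10) = 3.499, G_3 = 10^(−4.55/10) = 0.3508
  Stage 4: F_4 = 10^(2.63/10) = 1.832, G_4 = 10^(28.7/10) = 741.3
Friis cascade:
  F = 1.390 + (1.531 − 1)/74.13 + (3.499 − 1)/8318 + (1.832 − 1)/2917 = 1.398
NF = 10 log₁₀(1.398) = 1.45 dB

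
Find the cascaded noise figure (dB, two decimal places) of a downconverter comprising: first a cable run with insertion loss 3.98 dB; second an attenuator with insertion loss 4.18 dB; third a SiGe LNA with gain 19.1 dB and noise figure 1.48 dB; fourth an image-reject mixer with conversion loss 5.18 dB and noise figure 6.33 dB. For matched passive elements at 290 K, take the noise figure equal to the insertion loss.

9.76 dB

Convert to linear (a loss of L dB is a gain of −L dB): F_i = 10^(NF_i/10), G_i = 10^(G_i,dB/10)
  Stage 1: F_1 = 10^(3.98/10) = 2.500, G_1 = 10^(−3.98/10) = 0.3999
  Stage 2: F_2 = 10^(4.18/10) = 2.618, G_2 = 10^(−4.18/10) = 0.3819
  Stage 3: F_3 = 10^(1.48/10) = 1.406, G_3 = 10^(19.1/10) = 81.28
  Stage 4: F_4 = 10^(6.33/10) = 4.295, G_4 = 10^(−5.18/10) = 0.3034
Friis cascade:
  F = 2.500 + (2.618 − 1)/0.3999 + (1.406 − 1)/0.1528 + (4.295 − 1)/12.42 = 9.470
NF = 10 log₁₀(9.470) = 9.76 dB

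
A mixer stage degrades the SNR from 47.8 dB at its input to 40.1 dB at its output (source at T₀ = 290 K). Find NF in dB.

NF (dB) = SNR_in(dB) − SNR_out(dB) when the source is at T₀
NF = 47.8 − 40.1 = 7.7 dB

7.7 dB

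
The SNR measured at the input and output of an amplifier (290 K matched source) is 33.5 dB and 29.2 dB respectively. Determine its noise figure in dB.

4.3 dB

NF (dB) = SNR_in(dB) − SNR_out(dB) when the source is at T₀
NF = 33.5 − 29.2 = 4.3 dB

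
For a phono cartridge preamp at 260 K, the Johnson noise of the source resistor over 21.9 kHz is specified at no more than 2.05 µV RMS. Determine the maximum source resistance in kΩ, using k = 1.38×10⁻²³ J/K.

13.4 kΩ

Johnson–Nyquist: V_n = √(4kTRB) ⇒ R = V_n² / (4kTB)
4kTB = 4 × 1.38×10⁻²³ × 260 × 2.19×10⁴ = 3.14×10⁻¹⁶
R = (2.05×10⁻⁶)² / 3.14×10⁻¹⁶ = 1.34×10⁴ Ω = 13.4 kΩ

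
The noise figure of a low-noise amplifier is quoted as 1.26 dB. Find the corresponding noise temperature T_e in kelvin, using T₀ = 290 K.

97.6 K

F = 10^(1.26/10) = 1.3366
T_e = (F − 1)·T₀ = (1.3366 − 1) × 290 = 97.6 K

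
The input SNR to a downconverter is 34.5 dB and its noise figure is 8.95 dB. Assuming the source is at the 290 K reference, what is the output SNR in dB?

25.55 dB

By definition F = SNR_in/SNR_out, so in dB: SNR_out = SNR_in − NF
SNR_out = 34.5 − 8.95 = 25.55 dB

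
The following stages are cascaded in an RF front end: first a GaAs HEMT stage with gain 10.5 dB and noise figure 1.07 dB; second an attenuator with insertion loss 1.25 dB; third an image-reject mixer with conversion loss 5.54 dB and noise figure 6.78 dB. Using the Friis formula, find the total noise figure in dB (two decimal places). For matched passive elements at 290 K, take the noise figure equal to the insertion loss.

Convert to linear (a loss of L dB is a gain of −L dB): F_i = 10^(NF_i/10), G_i = 10^(G_i,dB/10)
  Stage 1: F_1 = 10^(1.07/10) = 1.279, G_1 = 10^(10.5/10) = 11.22
  Stage 2: F_2 = 10^(1.25/10) = 1.334, G_2 = 10^(−1.25/10) = 0.7499
  Stage 3: F_3 = 10^(6.78/10) = 4.764, G_3 = 10^(−5.54/10) = 0.2793
Friis cascade:
  F = 1.279 + (1.334 − 1)/11.22 + (4.764 − 1)/8.414 = 1.756
NF = 10 log₁₀(1.756) = 2.45 dB

2.45 dB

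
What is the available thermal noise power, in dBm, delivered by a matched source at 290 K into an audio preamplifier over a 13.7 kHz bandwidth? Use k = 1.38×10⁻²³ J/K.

P_n = kTB = 1.38×10⁻²³ × 290 × 1.37×10⁴ = 5.48×10⁻¹⁷ W
In dBm: 10 log₁₀(5.48×10⁻¹⁷ / 10⁻³) = −132.6 dBm

−132.6 dBm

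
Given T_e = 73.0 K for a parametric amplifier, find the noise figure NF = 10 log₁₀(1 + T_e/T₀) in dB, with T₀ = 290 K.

0.975 dB

F = 1 + T_e/T₀ = 1 + 73.0/290 = 1.25172
NF = 10 log₁₀(1.25172) = 0.975 dB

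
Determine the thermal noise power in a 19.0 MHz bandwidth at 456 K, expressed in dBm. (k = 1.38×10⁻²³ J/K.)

−99.2 dBm

P_n = kTB = 1.38×10⁻²³ × 456 × 1.90×10⁷ = 1.20×10⁻¹³ W
In dBm: 10 log₁₀(1.20×10⁻¹³ / 10⁻³) = −99.2 dBm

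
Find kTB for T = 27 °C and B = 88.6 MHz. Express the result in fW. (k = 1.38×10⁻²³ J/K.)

367 fW

T = 27 °C + 273.15 = 300.15 K
P_n = kTB = 1.38×10⁻²³ × 300.15 × 8.86×10⁷ = 3.67×10⁻¹³ W = 367 fW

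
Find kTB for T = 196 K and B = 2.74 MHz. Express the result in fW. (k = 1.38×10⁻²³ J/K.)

7.41 fW

P_n = kTB = 1.38×10⁻²³ × 196 × 2.74×10⁶ = 7.41×10⁻¹⁵ W = 7.41 fW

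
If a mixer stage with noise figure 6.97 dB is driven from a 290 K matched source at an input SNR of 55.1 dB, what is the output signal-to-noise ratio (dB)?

By definition F = SNR_in/SNR_out, so in dB: SNR_out = SNR_in − NF
SNR_out = 55.1 − 6.97 = 48.13 dB

48.13 dB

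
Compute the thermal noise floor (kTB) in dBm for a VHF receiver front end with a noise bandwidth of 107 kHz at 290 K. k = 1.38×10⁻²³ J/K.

P_n = kTB = 1.38×10⁻²³ × 290 × 1.07×10⁵ = 4.28×10⁻¹⁶ W
In dBm: 10 log₁₀(4.28×10⁻¹⁶ / 10⁻³) = −123.7 dBm

−123.7 dBm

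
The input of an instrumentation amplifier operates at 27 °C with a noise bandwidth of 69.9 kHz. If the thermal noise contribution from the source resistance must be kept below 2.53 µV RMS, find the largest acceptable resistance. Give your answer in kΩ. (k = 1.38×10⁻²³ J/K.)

5.53 kΩ

T = 27 °C + 273.15 = 300.15 K
Johnson–Nyquist: V_n = √(4kTRB) ⇒ R = V_n² / (4kTB)
4kTB = 4 × 1.38×10⁻²³ × 300.15 × 6.99×10⁴ = 1.16×10⁻¹⁵
R = (2.53×10⁻⁶)² / 1.16×10⁻¹⁵ = 5.53×10³ Ω = 5.53 kΩ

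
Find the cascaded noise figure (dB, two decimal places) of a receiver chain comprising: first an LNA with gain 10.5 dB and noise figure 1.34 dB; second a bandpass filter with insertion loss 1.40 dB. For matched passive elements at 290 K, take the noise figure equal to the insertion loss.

Convert to linear (a loss of L dB is a gain of −L dB): F_i = 10^(NF_i/10), G_i = 10^(G_i,dB/10)
  Stage 1: F_1 = 10^(1.34/10) = 1.361, G_1 = 10^(10.5/10) = 11.22
  Stage 2: F_2 = 10^(1.40/10) = 1.380, G_2 = 10^(−1.40/10) = 0.7244
Friis cascade:
  F = 1.361 + (1.380 − 1)/11.22 = 1.395
NF = 10 log₁₀(1.395) = 1.45 dB

1.45 dB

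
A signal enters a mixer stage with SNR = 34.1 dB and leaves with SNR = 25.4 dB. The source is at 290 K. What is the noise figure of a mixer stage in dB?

NF (dB) = SNR_in(dB) − SNR_out(dB) when the source is at T₀
NF = 34.1 − 25.4 = 8.7 dB

8.7 dB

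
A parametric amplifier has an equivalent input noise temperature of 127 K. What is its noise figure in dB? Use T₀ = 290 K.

1.58 dB

F = 1 + T_e/T₀ = 1 + 127/290 = 1.43793
NF = 10 log₁₀(1.43793) = 1.58 dB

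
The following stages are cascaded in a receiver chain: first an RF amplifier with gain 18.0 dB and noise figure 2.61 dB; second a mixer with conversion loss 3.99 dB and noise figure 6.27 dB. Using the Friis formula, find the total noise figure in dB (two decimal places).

2.73 dB

Convert to linear (a loss of L dB is a gain of −L dB): F_i = 10^(NF_i/10), G_i = 10^(G_i,dB/10)
  Stage 1: F_1 = 10^(2.61/10) = 1.824, G_1 = 10^(18.0/10) = 63.10
  Stage 2: F_2 = 10^(6.27/10) = 4.236, G_2 = 10^(−3.99/10) = 0.3990
Friis cascade:
  F = 1.824 + (4.236 − 1)/63.10 = 1.875
NF = 10 log₁₀(1.875) = 2.73 dB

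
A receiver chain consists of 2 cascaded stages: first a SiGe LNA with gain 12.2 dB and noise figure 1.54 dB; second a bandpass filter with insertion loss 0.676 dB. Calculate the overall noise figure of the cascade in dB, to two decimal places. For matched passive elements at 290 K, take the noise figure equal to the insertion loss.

Convert to linear (a loss of L dB is a gain of −L dB): F_i = 10^(NF_i/10), G_i = 10^(G_i,dB/10)
  Stage 1: F_1 = 10^(1.54/10) = 1.426, G_1 = 10^(12.2/10) = 16.60
  Stage 2: F_2 = 10^(0.676/10) = 1.168, G_2 = 10^(−0.676/10) = 0.8559
Friis cascade:
  F = 1.426 + (1.168 − 1)/16.60 = 1.436
NF = 10 log₁₀(1.436) = 1.57 dB

1.57 dB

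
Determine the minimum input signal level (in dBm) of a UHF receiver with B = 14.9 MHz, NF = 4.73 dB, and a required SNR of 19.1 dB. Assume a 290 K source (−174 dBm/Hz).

Sensitivity = −174 + 10 log₁₀(B) + NF + SNR_min
= −174 + 71.73 + 4.73 + 19.1
= −78.44 dBm → −78.4 dBm

−78.4 dBm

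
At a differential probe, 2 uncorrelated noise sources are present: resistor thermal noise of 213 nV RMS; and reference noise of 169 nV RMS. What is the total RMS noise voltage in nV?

Uncorrelated sources add in power (mean-square): V_tot = √(ΣV_i²)
V_tot = √[(2.13×10⁻⁷)² + (1.69×10⁻⁷)²] = 2.72×10⁻⁷ V = 272 nV

272 nV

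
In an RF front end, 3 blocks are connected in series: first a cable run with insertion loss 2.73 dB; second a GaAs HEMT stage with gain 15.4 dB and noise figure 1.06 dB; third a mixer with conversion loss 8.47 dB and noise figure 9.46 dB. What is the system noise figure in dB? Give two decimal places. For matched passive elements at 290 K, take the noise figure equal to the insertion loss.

4.50 dB

Convert to linear (a loss of L dB is a gain of −L dB): F_i = 10^(NF_i/10), G_i = 10^(G_i,dB/10)
  Stage 1: F_1 = 10^(2.73/10) = 1.875, G_1 = 10^(−2.73/10) = 0.5333
  Stage 2: F_2 = 10^(1.06/10) = 1.276, G_2 = 10^(15.4/10) = 34.67
  Stage 3: F_3 = 10^(9.46/10) = 8.831, G_3 = 10^(−8.47/10) = 0.1422
Friis cascade:
  F = 1.875 + (1.276 − 1)/0.5333 + (8.831 − 1)/18.49 = 2.817
NF = 10 log₁₀(2.817) = 4.50 dB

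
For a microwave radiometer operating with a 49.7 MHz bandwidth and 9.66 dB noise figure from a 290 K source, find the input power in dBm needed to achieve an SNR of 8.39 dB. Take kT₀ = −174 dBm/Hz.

Sensitivity = −174 + 10 log₁₀(B) + NF + SNR_min
= −174 + 76.96 + 9.66 + 8.39
= −78.99 dBm → −79.0 dBm

−79.0 dBm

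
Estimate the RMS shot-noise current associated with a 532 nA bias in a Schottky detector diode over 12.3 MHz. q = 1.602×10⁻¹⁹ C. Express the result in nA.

I_n = √(2qI·B)
2qI·B = 2 × 1.602×10⁻¹⁹ × 5.32×10⁻⁷ × 1.23×10⁷ = 2.10×10⁻¹⁸ A²
I_n = √(2.10×10⁻¹⁸) = 1.45×10⁻⁹ A = 1.45 nA

1.45 nA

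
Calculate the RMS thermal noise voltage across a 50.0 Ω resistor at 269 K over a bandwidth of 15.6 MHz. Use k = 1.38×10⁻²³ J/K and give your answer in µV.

3.40 µV

V_n = √(4kTRB)
4kTRB = 4 × 1.38×10⁻²³ × 269 × 5.00×10¹ × 1.56×10⁷ = 1.16×10⁻¹¹ V²
V_n = √(1.16×10⁻¹¹) = 3.40×10⁻⁶ V = 3.40 µV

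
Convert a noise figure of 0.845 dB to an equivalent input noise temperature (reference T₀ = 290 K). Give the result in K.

62.3 K

F = 10^(0.845/10) = 1.21479
T_e = (F − 1)·T₀ = (1.21479 − 1) × 290 = 62.3 K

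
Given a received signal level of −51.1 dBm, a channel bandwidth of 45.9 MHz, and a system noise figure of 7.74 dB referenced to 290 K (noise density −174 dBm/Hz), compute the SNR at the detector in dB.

38.5 dB

Noise floor: N = −174 + 10 log₁₀(B) + NF
10 log₁₀(4.59×10⁷) = 76.62 dB
N = −174 + 76.62 + 7.74 = −89.64 dBm
SNR = P_sig − N = −51.1 − (−89.64) = 38.54 dB → 38.5 dB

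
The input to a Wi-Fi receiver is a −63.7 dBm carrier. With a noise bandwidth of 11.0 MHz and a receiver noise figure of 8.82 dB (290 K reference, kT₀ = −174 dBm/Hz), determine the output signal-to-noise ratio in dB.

Noise floor: N = −174 + 10 log₁₀(B) + NF
10 log₁₀(1.10×10⁷) = 70.41 dB
N = −174 + 70.41 + 8.82 = −94.77 dBm
SNR = P_sig − N = −63.7 − (−94.77) = 31.07 dB → 31.1 dB

31.1 dB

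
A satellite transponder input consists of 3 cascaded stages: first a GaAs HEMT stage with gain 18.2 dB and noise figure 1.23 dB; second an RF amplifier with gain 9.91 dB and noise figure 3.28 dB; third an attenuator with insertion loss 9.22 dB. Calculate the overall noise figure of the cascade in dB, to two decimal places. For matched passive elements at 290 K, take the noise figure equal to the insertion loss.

Convert to linear (a loss of L dB is a gain of −L dB): F_i = 10^(NF_i/10), G_i = 10^(G_i,dB/10)
  Stage 1: F_1 = 10^(1.23/10) = 1.327, G_1 = 10^(18.2/10) = 66.07
  Stage 2: F_2 = 10^(3.28/10) = 2.128, G_2 = 10^(9.91/10) = 9.795
  Stage 3: F_3 = 10^(9.22/10) = 8.356, G_3 = 10^(−9.22/10) = 0.1197
Friis cascade:
  F = 1.327 + (2.128 − 1)/66.07 + (8.356 − 1)/647.1 = 1.356
NF = 10 log₁₀(1.356) = 1.32 dB

1.32 dB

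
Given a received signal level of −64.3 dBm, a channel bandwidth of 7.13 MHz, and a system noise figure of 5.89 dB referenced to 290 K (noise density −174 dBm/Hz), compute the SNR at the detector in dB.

35.3 dB

Noise floor: N = −174 + 10 log₁₀(B) + NF
10 log₁₀(7.13×10⁶) = 68.53 dB
N = −174 + 68.53 + 5.89 = −99.58 dBm
SNR = P_sig − N = −64.3 − (−99.58) = 35.28 dB → 35.3 dB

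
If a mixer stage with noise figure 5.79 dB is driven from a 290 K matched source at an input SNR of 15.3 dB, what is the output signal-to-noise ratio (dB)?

By definition F = SNR_in/SNR_out, so in dB: SNR_out = SNR_in − NF
SNR_out = 15.3 − 5.79 = 9.51 dB

9.51 dB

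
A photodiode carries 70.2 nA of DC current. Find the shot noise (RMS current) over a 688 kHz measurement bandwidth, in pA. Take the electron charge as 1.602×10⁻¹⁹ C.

124 pA

I_n = √(2qI·B)
2qI·B = 2 × 1.602×10⁻¹⁹ × 7.02×10⁻⁸ × 6.88×10⁵ = 1.55×10⁻²⁰ A²
I_n = √(1.55×10⁻²⁰) = 1.24×10⁻¹⁰ A = 124 pA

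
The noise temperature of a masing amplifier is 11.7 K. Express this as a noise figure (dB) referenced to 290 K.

F = 1 + T_e/T₀ = 1 + 11.7/290 = 1.04034
NF = 10 log₁₀(1.04034) = 0.172 dB

0.172 dB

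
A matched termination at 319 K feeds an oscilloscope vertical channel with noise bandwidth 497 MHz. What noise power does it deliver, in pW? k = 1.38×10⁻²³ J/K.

P_n = kTB = 1.38×10⁻²³ × 319 × 4.97×10⁸ = 2.19×10⁻¹² W = 2.19 pW

2.19 pW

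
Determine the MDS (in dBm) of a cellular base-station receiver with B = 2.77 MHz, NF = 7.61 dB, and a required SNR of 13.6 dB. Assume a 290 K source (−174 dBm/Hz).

Sensitivity = −174 + 10 log₁₀(B) + NF + SNR_min
= −174 + 64.42 + 7.61 + 13.6
= −88.37 dBm → −88.4 dBm

−88.4 dBm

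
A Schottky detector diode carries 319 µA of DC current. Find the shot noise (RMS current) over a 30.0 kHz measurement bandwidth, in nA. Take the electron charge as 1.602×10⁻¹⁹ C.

1.75 nA

I_n = √(2qI·B)
2qI·B = 2 × 1.602×10⁻¹⁹ × 3.19×10⁻⁴ × 3.00×10⁴ = 3.07×10⁻¹⁸ A²
I_n = √(3.07×10⁻¹⁸) = 1.75×10⁻⁹ A = 1.75 nA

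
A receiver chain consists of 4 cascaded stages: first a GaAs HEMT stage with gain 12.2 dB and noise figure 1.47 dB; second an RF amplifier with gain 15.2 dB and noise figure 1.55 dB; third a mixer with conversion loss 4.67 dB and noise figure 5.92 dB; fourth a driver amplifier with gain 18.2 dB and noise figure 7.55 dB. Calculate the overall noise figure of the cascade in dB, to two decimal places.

Convert to linear (a loss of L dB is a gain of −L dB): F_i = 10^(NF_i/10), G_i = 10^(G_i,dB/10)
  Stage 1: F_1 = 10^(1.47/10) = 1.403, G_1 = 10^(12.2/10) = 16.60
  Stage 2: F_2 = 10^(1.55/10) = 1.429, G_2 = 10^(15.2/10) = 33.11
  Stage 3: F_3 = 10^(5.92/10) = 3.908, G_3 = 10^(−4.67/10) = 0.3412
  Stage 4: F_4 = 10^(7.55/10) = 5.689, G_4 = 10^(18.2/10) = 66.07
Friis cascade:
  F = 1.403 + (1.429 − 1)/16.60 + (3.908 − 1)/549.5 + (5.689 − 1)/187.5 = 1.459
NF = 10 log₁₀(1.459) = 1.64 dB

1.64 dB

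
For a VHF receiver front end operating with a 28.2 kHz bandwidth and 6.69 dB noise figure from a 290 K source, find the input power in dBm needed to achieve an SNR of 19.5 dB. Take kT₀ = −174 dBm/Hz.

−103.3 dBm

Sensitivity = −174 + 10 log₁₀(B) + NF + SNR_min
= −174 + 44.5 + 6.69 + 19.5
= −103.31 dBm → −103.3 dBm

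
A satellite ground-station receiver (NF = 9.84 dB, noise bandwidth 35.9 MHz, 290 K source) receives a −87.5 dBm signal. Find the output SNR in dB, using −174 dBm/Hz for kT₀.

1.1 dB

Noise floor: N = −174 + 10 log₁₀(B) + NF
10 log₁₀(3.59×10⁷) = 75.55 dB
N = −174 + 75.55 + 9.84 = −88.61 dBm
SNR = P_sig − N = −87.5 − (−88.61) = 1.11 dB → 1.1 dB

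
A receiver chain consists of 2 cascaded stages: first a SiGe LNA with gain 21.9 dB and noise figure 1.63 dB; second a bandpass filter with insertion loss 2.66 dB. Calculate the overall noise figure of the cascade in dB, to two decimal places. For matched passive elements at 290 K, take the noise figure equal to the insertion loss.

Convert to linear (a loss of L dB is a gain of −L dB): F_i = 10^(NF_i/10), G_i = 10^(G_i,dB/10)
  Stage 1: F_1 = 10^(1.63/10) = 1.455, G_1 = 10^(21.9/10) = 154.9
  Stage 2: F_2 = 10^(2.66/10) = 1.845, G_2 = 10^(−2.66/10) = 0.5420
Friis cascade:
  F = 1.455 + (1.845 − 1)/154.9 = 1.461
NF = 10 log₁₀(1.461) = 1.65 dB

1.65 dB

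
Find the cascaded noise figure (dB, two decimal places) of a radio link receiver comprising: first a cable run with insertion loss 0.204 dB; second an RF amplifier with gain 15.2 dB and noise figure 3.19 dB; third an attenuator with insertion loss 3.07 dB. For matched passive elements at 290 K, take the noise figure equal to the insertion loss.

Convert to linear (a loss of L dB is a gain of −L dB): F_i = 10^(NF_i/10), G_i = 10^(G_i,dB/10)
  Stage 1: F_1 = 10^(0.204/10) = 1.048, G_1 = 10^(−0.204/10) = 0.9541
  Stage 2: F_2 = 10^(3.19/10) = 2.084, G_2 = 10^(15.2/10) = 33.11
  Stage 3: F_3 = 10^(3.07/10) = 2.028, G_3 = 10^(−3.07/10) = 0.4932
Friis cascade:
  F = 1.048 + (2.084 − 1)/0.9541 + (2.028 − 1)/31.59 = 2.217
NF = 10 log₁₀(2.217) = 3.46 dB

3.46 dB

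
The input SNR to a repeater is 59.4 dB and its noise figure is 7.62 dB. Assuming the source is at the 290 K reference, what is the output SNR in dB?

By definition F = SNR_in/SNR_out, so in dB: SNR_out = SNR_in − NF
SNR_out = 59.4 − 7.62 = 51.78 dB

51.78 dB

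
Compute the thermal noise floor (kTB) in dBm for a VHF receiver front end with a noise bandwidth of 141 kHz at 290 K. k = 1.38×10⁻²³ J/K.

−122.5 dBm

P_n = kTB = 1.38×10⁻²³ × 290 × 1.41×10⁵ = 5.64×10⁻¹⁶ W
In dBm: 10 log₁₀(5.64×10⁻¹⁶ / 10⁻³) = −122.5 dBm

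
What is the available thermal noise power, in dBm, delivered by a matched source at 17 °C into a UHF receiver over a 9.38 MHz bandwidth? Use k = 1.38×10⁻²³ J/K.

T = 17 °C + 273.15 = 290.15 K
P_n = kTB = 1.38×10⁻²³ × 290.15 × 9.38×10⁶ = 3.76×10⁻¹⁴ W
In dBm: 10 log₁₀(3.76×10⁻¹⁴ / 10⁻³) = −104.3 dBm

−104.3 dBm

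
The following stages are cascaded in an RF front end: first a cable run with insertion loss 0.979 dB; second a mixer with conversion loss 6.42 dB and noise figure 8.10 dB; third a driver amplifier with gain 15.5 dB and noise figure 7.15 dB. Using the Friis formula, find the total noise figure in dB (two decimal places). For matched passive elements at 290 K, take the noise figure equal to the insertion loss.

14.93 dB

Convert to linear (a loss of L dB is a gain of −L dB): F_i = 10^(NF_i/10), G_i = 10^(G_i,dB/10)
  Stage 1: F_1 = 10^(0.979/10) = 1.253, G_1 = 10^(−0.979/10) = 0.7982
  Stage 2: F_2 = 10^(8.10/10) = 6.457, G_2 = 10^(−6.42/10) = 0.2280
  Stage 3: F_3 = 10^(7.15/10) = 5.188, G_3 = 10^(15.5/10) = 35.48
Friis cascade:
  F = 1.253 + (6.457 − 1)/0.7982 + (5.188 − 1)/0.1820 = 31.10
NF = 10 log₁₀(31.10) = 14.93 dB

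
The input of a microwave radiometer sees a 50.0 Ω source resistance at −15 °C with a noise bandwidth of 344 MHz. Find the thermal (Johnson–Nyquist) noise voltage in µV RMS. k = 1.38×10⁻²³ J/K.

15.7 µV

T = −15 °C + 273.15 = 258.15 K
V_n = √(4kTRB)
4kTRB = 4 × 1.38×10⁻²³ × 258.15 × 5.00×10¹ × 3.44×10⁸ = 2.45×10⁻¹⁰ V²
V_n = √(2.45×10⁻¹⁰) = 1.57×10⁻⁵ V = 15.7 µV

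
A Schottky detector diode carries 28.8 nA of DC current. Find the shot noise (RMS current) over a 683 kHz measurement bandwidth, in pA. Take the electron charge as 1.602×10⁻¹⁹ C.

I_n = √(2qI·B)
2qI·B = 2 × 1.602×10⁻¹⁹ × 2.88×10⁻⁸ × 6.83×10⁵ = 6.30×10⁻²¹ A²
I_n = √(6.30×10⁻²¹) = 7.94×10⁻¹¹ A = 79.4 pA

79.4 pA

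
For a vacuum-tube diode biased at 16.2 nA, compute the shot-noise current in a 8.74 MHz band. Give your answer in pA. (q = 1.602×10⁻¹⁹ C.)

I_n = √(2qI·B)
2qI·B = 2 × 1.602×10⁻¹⁹ × 1.62×10⁻⁸ × 8.74×10⁶ = 4.54×10⁻²⁰ A²
I_n = √(4.54×10⁻²⁰) = 2.13×10⁻¹⁰ A = 213 pA

213 pA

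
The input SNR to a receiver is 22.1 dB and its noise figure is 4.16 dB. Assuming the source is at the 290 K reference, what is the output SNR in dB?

17.94 dB

By definition F = SNR_in/SNR_out, so in dB: SNR_out = SNR_in − NF
SNR_out = 22.1 − 4.16 = 17.94 dB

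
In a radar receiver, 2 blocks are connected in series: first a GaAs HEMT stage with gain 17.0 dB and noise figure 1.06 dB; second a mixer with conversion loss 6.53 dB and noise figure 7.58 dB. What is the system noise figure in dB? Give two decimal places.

1.37 dB

Convert to linear (a loss of L dB is a gain of −L dB): F_i = 10^(NF_i/10), G_i = 10^(G_i,dB/10)
  Stage 1: F_1 = 10^(1.06/10) = 1.276, G_1 = 10^(17.0/10) = 50.12
  Stage 2: F_2 = 10^(7.58/10) = 5.728, G_2 = 10^(−6.53/10) = 0.2223
Friis cascade:
  F = 1.276 + (5.728 − 1)/50.12 = 1.371
NF = 10 log₁₀(1.371) = 1.37 dB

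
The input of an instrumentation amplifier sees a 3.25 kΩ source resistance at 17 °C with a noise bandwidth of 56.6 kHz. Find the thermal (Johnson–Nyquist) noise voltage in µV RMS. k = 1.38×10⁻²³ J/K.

T = 17 °C + 273.15 = 290.15 K
V_n = √(4kTRB)
4kTRB = 4 × 1.38×10⁻²³ × 290.15 × 3.25×10³ × 5.66×10⁴ = 2.95×10⁻¹² V²
V_n = √(2.95×10⁻¹²) = 1.72×10⁻⁶ V = 1.72 µV

1.72 µV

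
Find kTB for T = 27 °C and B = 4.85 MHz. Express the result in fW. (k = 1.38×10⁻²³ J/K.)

20.1 fW

T = 27 °C + 273.15 = 300.15 K
P_n = kTB = 1.38×10⁻²³ × 300.15 × 4.85×10⁶ = 2.01×10⁻¹⁴ W = 20.1 fW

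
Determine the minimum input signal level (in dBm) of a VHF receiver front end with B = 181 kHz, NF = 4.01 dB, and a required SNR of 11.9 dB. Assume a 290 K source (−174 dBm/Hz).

−105.5 dBm

Sensitivity = −174 + 10 log₁₀(B) + NF + SNR_min
= −174 + 52.58 + 4.01 + 11.9
= −105.51 dBm → −105.5 dBm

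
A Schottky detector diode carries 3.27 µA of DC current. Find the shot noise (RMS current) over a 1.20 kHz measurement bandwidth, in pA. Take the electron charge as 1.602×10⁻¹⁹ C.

35.5 pA

I_n = √(2qI·B)
2qI·B = 2 × 1.602×10⁻¹⁹ × 3.27×10⁻⁶ × 1.20×10³ = 1.26×10⁻²¹ A²
I_n = √(1.26×10⁻²¹) = 3.55×10⁻¹¹ A = 35.5 pA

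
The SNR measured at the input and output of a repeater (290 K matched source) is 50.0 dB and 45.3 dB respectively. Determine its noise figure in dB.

4.7 dB

NF (dB) = SNR_in(dB) − SNR_out(dB) when the source is at T₀
NF = 50.0 − 45.3 = 4.7 dB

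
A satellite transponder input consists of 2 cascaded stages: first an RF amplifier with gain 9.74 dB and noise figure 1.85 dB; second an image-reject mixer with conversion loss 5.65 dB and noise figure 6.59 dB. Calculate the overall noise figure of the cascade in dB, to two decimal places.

Convert to linear (a loss of L dB is a gain of −L dB): F_i = 10^(NF_i/10), G_i = 10^(G_i,dB/10)
  Stage 1: F_1 = 10^(1.85/10) = 1.531, G_1 = 10^(9.74/10) = 9.419
  Stage 2: F_2 = 10^(6.59/10) = 4.560, G_2 = 10^(−5.65/10) = 0.2723
Friis cascade:
  F = 1.531 + (4.560 − 1)/9.419 = 1.909
NF = 10 log₁₀(1.909) = 2.81 dB

2.81 dB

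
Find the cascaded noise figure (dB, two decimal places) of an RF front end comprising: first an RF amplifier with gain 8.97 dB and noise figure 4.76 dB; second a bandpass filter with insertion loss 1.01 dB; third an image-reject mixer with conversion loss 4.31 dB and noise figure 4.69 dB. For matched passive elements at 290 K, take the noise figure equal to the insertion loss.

5.23 dB

Convert to linear (a loss of L dB is a gain of −L dB): F_i = 10^(NF_i/10), G_i = 10^(G_i,dB/10)
  Stage 1: F_1 = 10^(4.76/10) = 2.992, G_1 = 10^(8.97/10) = 7.889
  Stage 2: F_2 = 10^(1.01/10) = 1.262, G_2 = 10^(−1.01/10) = 0.7925
  Stage 3: F_3 = 10^(4.69/10) = 2.944, G_3 = 10^(−4.31/10) = 0.3707
Friis cascade:
  F = 2.992 + (1.262 − 1)/7.889 + (2.944 − 1)/6.252 = 3.336
NF = 10 log₁₀(3.336) = 5.23 dB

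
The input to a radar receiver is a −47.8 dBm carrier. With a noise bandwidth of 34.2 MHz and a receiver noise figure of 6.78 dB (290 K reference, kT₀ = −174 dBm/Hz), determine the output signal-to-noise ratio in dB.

44.1 dB

Noise floor: N = −174 + 10 log₁₀(B) + NF
10 log₁₀(3.42×10⁷) = 75.34 dB
N = −174 + 75.34 + 6.78 = −91.88 dBm
SNR = P_sig − N = −47.8 − (−91.88) = 44.08 dB → 44.1 dB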